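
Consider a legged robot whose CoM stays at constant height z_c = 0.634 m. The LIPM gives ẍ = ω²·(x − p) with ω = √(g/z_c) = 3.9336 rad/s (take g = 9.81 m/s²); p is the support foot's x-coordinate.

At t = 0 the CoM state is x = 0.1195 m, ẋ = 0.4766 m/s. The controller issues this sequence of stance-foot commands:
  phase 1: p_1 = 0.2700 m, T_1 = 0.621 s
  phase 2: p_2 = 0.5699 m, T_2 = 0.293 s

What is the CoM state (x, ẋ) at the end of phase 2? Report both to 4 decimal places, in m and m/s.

x = -0.4903, ẋ = -3.7686

phase 1: p=0.2700, T=0.621, ωT=2.442766, cosh=5.795867, sinh=5.708947; start (x,ẋ)=(0.119500, 0.476600) → end (x,ẋ)=(0.089425, -0.617425)
phase 2: p=0.5699, T=0.293, ωT=1.152545, cosh=1.741036, sinh=1.425204; start (x,ẋ)=(0.089425, -0.617425) → end (x,ẋ)=(-0.490326, -3.768588)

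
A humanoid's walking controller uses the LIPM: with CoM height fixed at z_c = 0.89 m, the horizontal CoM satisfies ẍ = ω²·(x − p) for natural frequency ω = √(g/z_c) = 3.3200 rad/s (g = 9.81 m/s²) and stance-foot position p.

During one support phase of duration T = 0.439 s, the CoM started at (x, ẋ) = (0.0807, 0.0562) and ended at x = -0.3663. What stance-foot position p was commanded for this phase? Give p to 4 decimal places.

p = 0.4615

ωT = 3.3200·0.439 = 1.457480; cosh(ωT) = 2.263972, sinh(ωT) = 2.031150
x(T) = p + (x₀−p)·cosh(ωT) + (ẋ₀/ω)·sinh(ωT) ⇒ p·(1 − cosh) = x(T) − x₀·cosh − (ẋ₀/ω)·sinh
numerator   = -0.3663 − (0.0807)·2.263972 − (0.0562/3.3200)·2.031150 = -0.583385
denominator = 1 − 2.263972 = -1.263972
p = -0.583385 / -1.263972 = 0.4615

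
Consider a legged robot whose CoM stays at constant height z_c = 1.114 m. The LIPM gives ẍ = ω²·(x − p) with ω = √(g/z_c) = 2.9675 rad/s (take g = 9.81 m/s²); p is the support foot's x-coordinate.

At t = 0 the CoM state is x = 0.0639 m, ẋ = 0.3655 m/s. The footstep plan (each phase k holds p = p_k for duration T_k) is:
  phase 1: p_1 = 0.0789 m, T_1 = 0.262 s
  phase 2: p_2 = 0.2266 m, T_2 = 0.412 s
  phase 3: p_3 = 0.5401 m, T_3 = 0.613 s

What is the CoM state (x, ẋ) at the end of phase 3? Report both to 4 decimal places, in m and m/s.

phase 1: p=0.0789, T=0.262, ωT=0.777485, cosh=1.317777, sinh=0.858216; start (x,ẋ)=(0.063900, 0.365500) → end (x,ẋ)=(0.164838, 0.443446)
phase 2: p=0.2266, T=0.412, ωT=1.222610, cosh=1.845250, sinh=1.550790; start (x,ẋ)=(0.164838, 0.443446) → end (x,ẋ)=(0.344374, 0.534041)
phase 3: p=0.5401, T=0.613, ωT=1.819077, cosh=3.164171, sinh=3.001996; start (x,ẋ)=(0.344374, 0.534041) → end (x,ẋ)=(0.461040, -0.053809)

x = 0.4610, ẋ = -0.0538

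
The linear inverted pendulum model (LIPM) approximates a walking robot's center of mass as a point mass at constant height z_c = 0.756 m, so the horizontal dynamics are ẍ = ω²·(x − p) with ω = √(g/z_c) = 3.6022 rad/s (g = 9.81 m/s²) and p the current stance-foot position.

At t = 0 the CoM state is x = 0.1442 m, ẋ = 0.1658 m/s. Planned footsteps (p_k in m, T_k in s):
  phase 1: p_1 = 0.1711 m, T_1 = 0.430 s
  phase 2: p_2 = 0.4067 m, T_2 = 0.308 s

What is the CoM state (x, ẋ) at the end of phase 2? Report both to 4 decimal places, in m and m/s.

phase 1: p=0.1711, T=0.430, ωT=1.548946, cosh=2.459489, sinh=2.247018; start (x,ẋ)=(0.144200, 0.165800) → end (x,ẋ)=(0.208364, 0.190049)
phase 2: p=0.4067, T=0.308, ωT=1.109478, cosh=1.681252, sinh=1.351521; start (x,ẋ)=(0.208364, 0.190049) → end (x,ẋ)=(0.144553, -0.646067)

x = 0.1446, ẋ = -0.6461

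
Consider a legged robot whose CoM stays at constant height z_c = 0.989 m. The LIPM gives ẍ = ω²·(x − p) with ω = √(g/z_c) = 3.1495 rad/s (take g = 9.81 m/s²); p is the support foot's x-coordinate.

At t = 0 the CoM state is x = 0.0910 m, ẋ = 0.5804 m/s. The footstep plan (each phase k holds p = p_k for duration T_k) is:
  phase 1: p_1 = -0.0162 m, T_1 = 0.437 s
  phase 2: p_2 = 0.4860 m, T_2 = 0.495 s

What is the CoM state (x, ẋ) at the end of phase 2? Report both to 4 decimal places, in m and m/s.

phase 1: p=-0.0162, T=0.437, ωT=1.376332, cosh=2.106425, sinh=1.853922; start (x,ẋ)=(0.091000, 0.580400) → end (x,ẋ)=(0.551255, 1.848502)
phase 2: p=0.4860, T=0.495, ωT=1.559003, cosh=2.482211, sinh=2.271865; start (x,ẋ)=(0.551255, 1.848502) → end (x,ẋ)=(1.981379, 5.055290)

x = 1.9814, ẋ = 5.0553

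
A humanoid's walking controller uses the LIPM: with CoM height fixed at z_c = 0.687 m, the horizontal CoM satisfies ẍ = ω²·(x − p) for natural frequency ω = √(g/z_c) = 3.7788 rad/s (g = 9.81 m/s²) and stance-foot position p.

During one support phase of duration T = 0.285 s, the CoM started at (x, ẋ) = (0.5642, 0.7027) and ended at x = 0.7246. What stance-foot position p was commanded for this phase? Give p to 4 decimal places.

p = 0.6910

ωT = 3.7788·0.285 = 1.076958; cosh(ωT) = 1.638183, sinh(ωT) = 1.297553
x(T) = p + (x₀−p)·cosh(ωT) + (ẋ₀/ω)·sinh(ωT) ⇒ p·(1 − cosh) = x(T) − x₀·cosh − (ẋ₀/ω)·sinh
numerator   = 0.7246 − (0.5642)·1.638183 − (0.7027/3.7788)·1.297553 = -0.440954
denominator = 1 − 1.638183 = -0.638183
p = -0.440954 / -0.638183 = 0.6910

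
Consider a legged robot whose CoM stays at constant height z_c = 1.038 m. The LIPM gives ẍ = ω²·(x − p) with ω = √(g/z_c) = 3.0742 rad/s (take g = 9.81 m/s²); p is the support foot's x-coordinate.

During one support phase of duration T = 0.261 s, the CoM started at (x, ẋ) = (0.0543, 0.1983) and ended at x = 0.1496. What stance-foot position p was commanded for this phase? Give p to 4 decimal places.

ωT = 3.0742·0.261 = 0.802366; cosh(ωT) = 1.339540, sinh(ωT) = 0.891273
x(T) = p + (x₀−p)·cosh(ωT) + (ẋ₀/ω)·sinh(ωT) ⇒ p·(1 − cosh) = x(T) − x₀·cosh − (ẋ₀/ω)·sinh
numerator   = 0.1496 − (0.0543)·1.339540 − (0.1983/3.0742)·0.891273 = 0.019372
denominator = 1 − 1.339540 = -0.339540
p = 0.019372 / -0.339540 = -0.0571

p = -0.0571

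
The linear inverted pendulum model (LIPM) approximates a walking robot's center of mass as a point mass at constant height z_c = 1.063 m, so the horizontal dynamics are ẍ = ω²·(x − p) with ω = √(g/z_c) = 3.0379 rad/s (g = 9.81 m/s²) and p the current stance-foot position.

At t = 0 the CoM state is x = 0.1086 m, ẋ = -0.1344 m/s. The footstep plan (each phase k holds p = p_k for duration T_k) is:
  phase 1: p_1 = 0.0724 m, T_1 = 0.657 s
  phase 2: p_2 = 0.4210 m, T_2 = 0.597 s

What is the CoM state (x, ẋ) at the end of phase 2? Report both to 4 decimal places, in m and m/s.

x = -0.8569, ẋ = -3.7148

phase 1: p=0.0724, T=0.657, ωT=1.995900, cosh=3.747358, sinh=3.611467; start (x,ẋ)=(0.108600, -0.134400) → end (x,ẋ)=(0.048279, -0.106485)
phase 2: p=0.4210, T=0.597, ωT=1.813626, cosh=3.147854, sinh=2.984792; start (x,ẋ)=(0.048279, -0.106485) → end (x,ẋ)=(-0.856894, -3.714845)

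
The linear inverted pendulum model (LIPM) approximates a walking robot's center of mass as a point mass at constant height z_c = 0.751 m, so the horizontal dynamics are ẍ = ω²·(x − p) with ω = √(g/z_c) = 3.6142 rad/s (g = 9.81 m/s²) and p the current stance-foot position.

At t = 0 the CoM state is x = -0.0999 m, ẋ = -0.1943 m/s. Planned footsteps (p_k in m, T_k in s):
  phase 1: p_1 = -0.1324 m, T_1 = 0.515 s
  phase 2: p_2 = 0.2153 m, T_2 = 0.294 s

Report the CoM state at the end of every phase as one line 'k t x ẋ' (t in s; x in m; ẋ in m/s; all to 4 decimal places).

phase 1: p=-0.1324, T=0.515, ωT=1.861313, cosh=3.293823, sinh=3.138354; start (x,ẋ)=(-0.099900, -0.194300) → end (x,ẋ)=(-0.194069, -0.271354)
phase 2: p=0.2153, T=0.294, ωT=1.062575, cosh=1.619689, sinh=1.274124; start (x,ẋ)=(-0.194069, -0.271354) → end (x,ẋ)=(-0.543412, -2.324629)

1 0.5150 -0.1941 -0.2714
2 0.8090 -0.5434 -2.3246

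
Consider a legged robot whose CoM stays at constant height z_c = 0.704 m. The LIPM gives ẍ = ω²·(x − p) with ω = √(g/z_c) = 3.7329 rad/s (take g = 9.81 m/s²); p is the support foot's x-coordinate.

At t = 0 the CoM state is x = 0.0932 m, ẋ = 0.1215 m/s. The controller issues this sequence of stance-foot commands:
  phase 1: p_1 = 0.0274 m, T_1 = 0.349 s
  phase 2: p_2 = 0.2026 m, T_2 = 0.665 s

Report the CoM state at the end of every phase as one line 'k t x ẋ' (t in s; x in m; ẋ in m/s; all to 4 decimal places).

1 0.3490 0.2129 0.6586
2 1.0140 1.3129 4.1964

phase 1: p=0.0274, T=0.349, ωT=1.302782, cosh=1.975647, sinh=1.703872; start (x,ẋ)=(0.093200, 0.121500) → end (x,ẋ)=(0.212856, 0.658554)
phase 2: p=0.2026, T=0.665, ωT=2.482379, cosh=6.026622, sinh=5.943078; start (x,ẋ)=(0.212856, 0.658554) → end (x,ẋ)=(1.312880, 4.196386)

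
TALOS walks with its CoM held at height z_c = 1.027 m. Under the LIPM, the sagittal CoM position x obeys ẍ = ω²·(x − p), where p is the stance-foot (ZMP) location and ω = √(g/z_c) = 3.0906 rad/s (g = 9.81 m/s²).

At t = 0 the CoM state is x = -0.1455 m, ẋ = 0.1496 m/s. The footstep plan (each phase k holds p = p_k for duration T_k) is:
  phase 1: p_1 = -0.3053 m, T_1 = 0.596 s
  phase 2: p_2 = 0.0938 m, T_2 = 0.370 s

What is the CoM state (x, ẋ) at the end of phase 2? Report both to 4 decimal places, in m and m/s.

x = 1.4678, ẋ = 4.6221

phase 1: p=-0.3053, T=0.596, ωT=1.841998, cosh=3.233815, sinh=3.075314; start (x,ẋ)=(-0.145500, 0.149600) → end (x,ẋ)=(0.360324, 2.002608)
phase 2: p=0.0938, T=0.370, ωT=1.143522, cosh=1.728247, sinh=1.409553; start (x,ẋ)=(0.360324, 2.002608) → end (x,ẋ)=(1.467763, 4.622077)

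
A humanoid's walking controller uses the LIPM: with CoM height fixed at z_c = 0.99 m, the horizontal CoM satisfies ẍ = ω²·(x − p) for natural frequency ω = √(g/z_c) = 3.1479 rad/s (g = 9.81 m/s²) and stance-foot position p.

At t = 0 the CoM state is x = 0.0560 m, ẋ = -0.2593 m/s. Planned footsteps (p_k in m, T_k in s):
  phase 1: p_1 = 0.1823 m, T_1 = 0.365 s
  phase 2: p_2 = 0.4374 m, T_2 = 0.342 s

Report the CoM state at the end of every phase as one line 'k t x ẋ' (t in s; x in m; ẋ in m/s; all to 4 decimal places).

phase 1: p=0.1823, T=0.365, ωT=1.148983, cosh=1.735972, sinh=1.419013; start (x,ẋ)=(0.056000, -0.259300) → end (x,ẋ)=(-0.153841, -1.014308)
phase 2: p=0.4374, T=0.342, ωT=1.076582, cosh=1.637695, sinh=1.296936; start (x,ẋ)=(-0.153841, -1.014308) → end (x,ẋ)=(-0.948767, -4.074942)

1 0.3650 -0.1538 -1.0143
2 0.7070 -0.9488 -4.0749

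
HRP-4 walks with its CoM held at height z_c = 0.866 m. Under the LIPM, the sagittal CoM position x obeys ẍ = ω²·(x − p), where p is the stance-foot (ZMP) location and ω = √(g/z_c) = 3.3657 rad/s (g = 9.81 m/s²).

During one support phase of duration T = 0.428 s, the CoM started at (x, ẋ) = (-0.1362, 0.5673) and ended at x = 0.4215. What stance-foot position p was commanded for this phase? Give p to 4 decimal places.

p = -0.3165

ωT = 3.3657·0.428 = 1.440520; cosh(ωT) = 2.229847, sinh(ωT) = 1.993042
x(T) = p + (x₀−p)·cosh(ωT) + (ẋ₀/ω)·sinh(ωT) ⇒ p·(1 − cosh) = x(T) − x₀·cosh − (ẋ₀/ω)·sinh
numerator   = 0.4215 − (-0.1362)·2.229847 − (0.5673/3.3657)·1.993042 = 0.389271
denominator = 1 − 2.229847 = -1.229847
p = 0.389271 / -1.229847 = -0.3165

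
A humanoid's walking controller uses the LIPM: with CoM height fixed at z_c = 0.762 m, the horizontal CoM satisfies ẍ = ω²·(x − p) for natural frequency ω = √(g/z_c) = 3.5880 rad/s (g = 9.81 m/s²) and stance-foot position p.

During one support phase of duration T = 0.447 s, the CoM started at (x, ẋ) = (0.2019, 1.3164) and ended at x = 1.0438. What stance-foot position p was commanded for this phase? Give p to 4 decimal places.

ωT = 3.5880·0.447 = 1.603836; cosh(ωT) = 2.586596, sinh(ωT) = 2.385473
x(T) = p + (x₀−p)·cosh(ωT) + (ẋ₀/ω)·sinh(ωT) ⇒ p·(1 − cosh) = x(T) − x₀·cosh − (ẋ₀/ω)·sinh
numerator   = 1.0438 − (0.2019)·2.586596 − (1.3164/3.5880)·2.385473 = -0.353639
denominator = 1 − 2.586596 = -1.586596
p = -0.353639 / -1.586596 = 0.2229

p = 0.2229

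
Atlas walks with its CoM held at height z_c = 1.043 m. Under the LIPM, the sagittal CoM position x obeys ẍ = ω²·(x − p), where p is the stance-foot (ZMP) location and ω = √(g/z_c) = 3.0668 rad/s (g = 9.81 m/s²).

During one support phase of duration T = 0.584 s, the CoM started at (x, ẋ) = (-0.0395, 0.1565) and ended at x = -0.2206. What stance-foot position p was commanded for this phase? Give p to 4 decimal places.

p = 0.1190

ωT = 3.0668·0.584 = 1.791011; cosh(ωT) = 3.081152, sinh(ωT) = 2.914360
x(T) = p + (x₀−p)·cosh(ωT) + (ẋ₀/ω)·sinh(ωT) ⇒ p·(1 − cosh) = x(T) − x₀·cosh − (ẋ₀/ω)·sinh
numerator   = -0.2206 − (-0.0395)·3.081152 − (0.1565/3.0668)·2.914360 = -0.247615
denominator = 1 − 3.081152 = -2.081152
p = -0.247615 / -2.081152 = 0.1190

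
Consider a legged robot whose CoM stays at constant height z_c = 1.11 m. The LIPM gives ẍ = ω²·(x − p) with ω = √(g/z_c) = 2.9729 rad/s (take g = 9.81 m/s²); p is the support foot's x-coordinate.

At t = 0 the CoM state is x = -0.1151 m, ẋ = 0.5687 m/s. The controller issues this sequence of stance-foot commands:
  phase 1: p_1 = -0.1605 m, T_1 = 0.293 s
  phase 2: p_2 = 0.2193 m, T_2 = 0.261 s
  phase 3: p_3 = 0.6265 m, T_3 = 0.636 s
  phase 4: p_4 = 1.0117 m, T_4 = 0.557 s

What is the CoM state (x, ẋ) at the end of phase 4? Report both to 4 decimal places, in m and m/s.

phase 1: p=-0.1605, T=0.293, ωT=0.871060, cosh=1.403975, sinh=0.985467; start (x,ẋ)=(-0.115100, 0.568700) → end (x,ẋ)=(0.091755, 0.931449)
phase 2: p=0.2193, T=0.261, ωT=0.775927, cosh=1.316441, sinh=0.856164; start (x,ẋ)=(0.091755, 0.931449) → end (x,ẋ)=(0.319642, 0.901558)
phase 3: p=0.6265, T=0.636, ωT=1.890764, cosh=3.387693, sinh=3.236737; start (x,ẋ)=(0.319642, 0.901558) → end (x,ẋ)=(0.568528, 0.101463)
phase 4: p=1.0117, T=0.557, ωT=1.655905, cosh=2.714369, sinh=2.523450; start (x,ẋ)=(0.568528, 0.101463) → end (x,ẋ)=(-0.105109, -3.049252)

x = -0.1051, ẋ = -3.0493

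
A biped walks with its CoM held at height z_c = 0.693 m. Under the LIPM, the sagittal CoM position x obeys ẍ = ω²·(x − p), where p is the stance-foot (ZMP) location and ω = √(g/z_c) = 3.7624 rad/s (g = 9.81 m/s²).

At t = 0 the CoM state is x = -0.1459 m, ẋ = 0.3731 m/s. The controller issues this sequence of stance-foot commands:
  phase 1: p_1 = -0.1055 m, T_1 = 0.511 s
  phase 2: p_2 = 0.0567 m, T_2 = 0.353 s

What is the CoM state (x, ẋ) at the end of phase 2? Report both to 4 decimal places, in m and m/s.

phase 1: p=-0.1055, T=0.511, ωT=1.922586, cosh=3.492426, sinh=3.346197; start (x,ẋ)=(-0.145900, 0.373100) → end (x,ẋ)=(0.085233, 0.794399)
phase 2: p=0.0567, T=0.353, ωT=1.328127, cosh=2.019471, sinh=1.754498; start (x,ẋ)=(0.085233, 0.794399) → end (x,ẋ)=(0.484769, 1.792616)

x = 0.4848, ẋ = 1.7926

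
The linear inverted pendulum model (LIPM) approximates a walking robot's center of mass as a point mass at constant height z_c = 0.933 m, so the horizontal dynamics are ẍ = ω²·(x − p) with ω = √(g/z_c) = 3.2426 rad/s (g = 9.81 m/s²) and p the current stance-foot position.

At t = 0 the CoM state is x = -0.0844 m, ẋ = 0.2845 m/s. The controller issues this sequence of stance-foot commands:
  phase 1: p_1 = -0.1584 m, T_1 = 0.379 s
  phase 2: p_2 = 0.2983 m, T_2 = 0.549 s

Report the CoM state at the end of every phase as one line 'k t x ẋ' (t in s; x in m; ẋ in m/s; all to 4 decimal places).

1 0.3790 0.1160 0.9027
2 0.9280 0.5443 1.0496

phase 1: p=-0.1584, T=0.379, ωT=1.228945, cosh=1.855112, sinh=1.562511; start (x,ẋ)=(-0.084400, 0.284500) → end (x,ẋ)=(0.115970, 0.902708)
phase 2: p=0.2983, T=0.549, ωT=1.780187, cosh=3.049787, sinh=2.881181; start (x,ẋ)=(0.115970, 0.902708) → end (x,ẋ)=(0.544325, 1.049648)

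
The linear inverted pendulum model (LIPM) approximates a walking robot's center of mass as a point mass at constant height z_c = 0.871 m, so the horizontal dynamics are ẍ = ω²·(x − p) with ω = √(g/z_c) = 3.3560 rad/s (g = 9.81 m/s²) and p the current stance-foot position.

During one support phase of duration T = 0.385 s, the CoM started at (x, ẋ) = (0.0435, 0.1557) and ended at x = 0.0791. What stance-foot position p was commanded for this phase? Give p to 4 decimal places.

p = 0.0879

ωT = 3.3560·0.385 = 1.292060; cosh(ωT) = 1.957491, sinh(ωT) = 1.682787
x(T) = p + (x₀−p)·cosh(ωT) + (ẋ₀/ω)·sinh(ωT) ⇒ p·(1 − cosh) = x(T) − x₀·cosh − (ẋ₀/ω)·sinh
numerator   = 0.0791 − (0.0435)·1.957491 − (0.1557/3.3560)·1.682787 = -0.084123
denominator = 1 − 1.957491 = -0.957491
p = -0.084123 / -0.957491 = 0.0879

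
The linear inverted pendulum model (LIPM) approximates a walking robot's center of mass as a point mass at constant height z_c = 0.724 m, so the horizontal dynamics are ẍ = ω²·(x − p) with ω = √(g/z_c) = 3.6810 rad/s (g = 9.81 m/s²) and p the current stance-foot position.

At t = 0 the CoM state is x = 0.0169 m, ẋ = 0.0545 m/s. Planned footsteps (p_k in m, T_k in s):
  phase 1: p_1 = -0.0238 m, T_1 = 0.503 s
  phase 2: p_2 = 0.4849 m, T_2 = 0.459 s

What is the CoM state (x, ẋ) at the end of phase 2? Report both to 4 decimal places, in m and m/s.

x = 0.0181, ẋ = -1.3754

phase 1: p=-0.0238, T=0.503, ωT=1.851543, cosh=3.263318, sinh=3.106323; start (x,ẋ)=(0.016900, 0.054500) → end (x,ẋ)=(0.155008, 0.643230)
phase 2: p=0.4849, T=0.459, ωT=1.689579, cosh=2.800898, sinh=2.616301; start (x,ẋ)=(0.155008, 0.643230) → end (x,ẋ)=(0.018088, -1.375433)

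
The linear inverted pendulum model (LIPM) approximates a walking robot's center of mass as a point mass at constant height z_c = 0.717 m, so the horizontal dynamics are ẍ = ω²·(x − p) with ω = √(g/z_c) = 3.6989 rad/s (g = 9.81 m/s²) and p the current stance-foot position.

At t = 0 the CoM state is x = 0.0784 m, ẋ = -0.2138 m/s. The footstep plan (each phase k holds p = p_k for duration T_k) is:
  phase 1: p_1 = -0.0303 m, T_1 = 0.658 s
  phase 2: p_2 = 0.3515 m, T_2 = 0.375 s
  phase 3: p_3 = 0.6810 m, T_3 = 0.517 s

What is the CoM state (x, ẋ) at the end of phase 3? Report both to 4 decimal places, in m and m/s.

x = 2.2255, ẋ = 5.9430

phase 1: p=-0.0303, T=0.658, ωT=2.433876, cosh=5.745347, sinh=5.657650; start (x,ẋ)=(0.078400, -0.213800) → end (x,ẋ)=(0.267202, 1.046419)
phase 2: p=0.3515, T=0.375, ωT=1.387088, cosh=2.126488, sinh=1.876686; start (x,ẋ)=(0.267202, 1.046419) → end (x,ẋ)=(0.703155, 1.640024)
phase 3: p=0.6810, T=0.517, ωT=1.912331, cosh=3.458293, sinh=3.310558; start (x,ẋ)=(0.703155, 1.640024) → end (x,ẋ)=(2.225458, 5.942978)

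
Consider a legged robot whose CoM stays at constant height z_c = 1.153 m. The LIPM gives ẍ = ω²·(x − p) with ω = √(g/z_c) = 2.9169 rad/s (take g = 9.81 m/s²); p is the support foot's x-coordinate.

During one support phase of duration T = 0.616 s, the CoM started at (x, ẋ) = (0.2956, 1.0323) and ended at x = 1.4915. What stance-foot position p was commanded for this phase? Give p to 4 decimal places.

p = 0.2202

ωT = 2.9169·0.616 = 1.796810; cosh(ωT) = 3.098105, sinh(ωT) = 2.932278
x(T) = p + (x₀−p)·cosh(ωT) + (ẋ₀/ω)·sinh(ωT) ⇒ p·(1 − cosh) = x(T) − x₀·cosh − (ẋ₀/ω)·sinh
numerator   = 1.4915 − (0.2956)·3.098105 − (1.0323/2.9169)·2.932278 = -0.462042
denominator = 1 − 3.098105 = -2.098105
p = -0.462042 / -2.098105 = 0.2202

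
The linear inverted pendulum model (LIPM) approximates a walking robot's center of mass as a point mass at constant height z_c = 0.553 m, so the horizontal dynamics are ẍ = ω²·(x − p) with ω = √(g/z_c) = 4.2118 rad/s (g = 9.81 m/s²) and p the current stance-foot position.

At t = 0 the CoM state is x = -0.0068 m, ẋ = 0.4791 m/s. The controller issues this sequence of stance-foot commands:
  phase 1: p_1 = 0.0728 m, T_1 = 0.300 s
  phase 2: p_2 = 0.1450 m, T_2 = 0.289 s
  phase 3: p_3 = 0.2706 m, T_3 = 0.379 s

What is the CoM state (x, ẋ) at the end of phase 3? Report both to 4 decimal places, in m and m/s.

phase 1: p=0.0728, T=0.300, ωT=1.263540, cosh=1.910288, sinh=1.627636; start (x,ẋ)=(-0.006800, 0.479100) → end (x,ẋ)=(0.105888, 0.369539)
phase 2: p=0.1450, T=0.289, ωT=1.217210, cosh=1.836903, sinh=1.540848; start (x,ẋ)=(0.105888, 0.369539) → end (x,ẋ)=(0.208347, 0.424978)
phase 3: p=0.2706, T=0.379, ωT=1.596272, cosh=2.568627, sinh=2.365976; start (x,ẋ)=(0.208347, 0.424978) → end (x,ẋ)=(0.349426, 0.471256)

x = 0.3494, ẋ = 0.4713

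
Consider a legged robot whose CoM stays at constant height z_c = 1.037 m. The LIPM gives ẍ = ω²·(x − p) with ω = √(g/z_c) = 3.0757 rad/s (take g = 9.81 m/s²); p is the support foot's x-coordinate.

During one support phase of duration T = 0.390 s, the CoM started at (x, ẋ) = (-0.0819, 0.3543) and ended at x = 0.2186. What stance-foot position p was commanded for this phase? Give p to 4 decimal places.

p = -0.2384

ωT = 3.0757·0.390 = 1.199523; cosh(ωT) = 1.809936, sinh(ωT) = 1.508598
x(T) = p + (x₀−p)·cosh(ωT) + (ẋ₀/ω)·sinh(ωT) ⇒ p·(1 − cosh) = x(T) − x₀·cosh − (ẋ₀/ω)·sinh
numerator   = 0.2186 − (-0.0819)·1.809936 − (0.3543/3.0757)·1.508598 = 0.193053
denominator = 1 − 1.809936 = -0.809936
p = 0.193053 / -0.809936 = -0.2384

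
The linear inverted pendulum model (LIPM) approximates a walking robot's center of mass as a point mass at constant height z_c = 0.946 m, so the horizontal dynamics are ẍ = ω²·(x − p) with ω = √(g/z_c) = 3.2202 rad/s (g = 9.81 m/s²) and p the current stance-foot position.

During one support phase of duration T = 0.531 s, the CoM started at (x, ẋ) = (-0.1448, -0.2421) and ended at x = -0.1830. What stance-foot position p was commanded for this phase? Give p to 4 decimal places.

ωT = 3.2202·0.531 = 1.709926; cosh(ωT) = 2.854716, sinh(ωT) = 2.673837
x(T) = p + (x₀−p)·cosh(ωT) + (ẋ₀/ω)·sinh(ωT) ⇒ p·(1 − cosh) = x(T) − x₀·cosh − (ẋ₀/ω)·sinh
numerator   = -0.1830 − (-0.1448)·2.854716 − (-0.2421/3.2202)·2.673837 = 0.431386
denominator = 1 − 2.854716 = -1.854716
p = 0.431386 / -1.854716 = -0.2326

p = -0.2326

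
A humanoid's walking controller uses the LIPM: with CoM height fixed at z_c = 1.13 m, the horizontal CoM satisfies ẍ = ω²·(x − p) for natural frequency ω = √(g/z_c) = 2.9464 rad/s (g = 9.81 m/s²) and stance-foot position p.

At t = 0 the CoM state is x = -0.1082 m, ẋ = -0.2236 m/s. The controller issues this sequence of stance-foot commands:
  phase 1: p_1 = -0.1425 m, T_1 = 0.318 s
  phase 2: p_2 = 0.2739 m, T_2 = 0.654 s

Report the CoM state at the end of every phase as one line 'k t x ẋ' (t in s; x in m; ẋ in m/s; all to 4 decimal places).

phase 1: p=-0.1425, T=0.318, ωT=0.936955, cosh=1.472009, sinh=1.080190; start (x,ẋ)=(-0.108200, -0.223600) → end (x,ẋ)=(-0.173985, -0.219976)
phase 2: p=0.2739, T=0.654, ωT=1.926946, cosh=3.507046, sinh=3.361453; start (x,ẋ)=(-0.173985, -0.219976) → end (x,ẋ)=(-1.547816, -5.207399)

1 0.3180 -0.1740 -0.2200
2 0.9720 -1.5478 -5.2074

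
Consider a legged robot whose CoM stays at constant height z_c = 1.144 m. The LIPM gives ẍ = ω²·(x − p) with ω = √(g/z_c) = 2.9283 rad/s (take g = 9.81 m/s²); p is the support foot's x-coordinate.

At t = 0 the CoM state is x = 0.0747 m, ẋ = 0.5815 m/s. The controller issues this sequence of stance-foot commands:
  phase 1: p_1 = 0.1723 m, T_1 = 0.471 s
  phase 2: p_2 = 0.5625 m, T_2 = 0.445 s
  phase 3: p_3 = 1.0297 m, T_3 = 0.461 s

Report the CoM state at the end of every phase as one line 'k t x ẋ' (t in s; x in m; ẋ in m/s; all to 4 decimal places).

phase 1: p=0.1723, T=0.471, ωT=1.379229, cosh=2.111806, sinh=1.860033; start (x,ẋ)=(0.074700, 0.581500) → end (x,ẋ)=(0.335552, 0.696414)
phase 2: p=0.5625, T=0.445, ωT=1.303094, cosh=1.976178, sinh=1.704488; start (x,ẋ)=(0.335552, 0.696414) → end (x,ẋ)=(0.519375, 0.243483)
phase 3: p=1.0297, T=0.461, ωT=1.349946, cosh=2.058236, sinh=1.798982; start (x,ẋ)=(0.519375, 0.243483) → end (x,ẋ)=(0.128912, -2.187227)

1 0.4710 0.3356 0.6964
2 0.9160 0.5194 0.2435
3 1.3770 0.1289 -2.1872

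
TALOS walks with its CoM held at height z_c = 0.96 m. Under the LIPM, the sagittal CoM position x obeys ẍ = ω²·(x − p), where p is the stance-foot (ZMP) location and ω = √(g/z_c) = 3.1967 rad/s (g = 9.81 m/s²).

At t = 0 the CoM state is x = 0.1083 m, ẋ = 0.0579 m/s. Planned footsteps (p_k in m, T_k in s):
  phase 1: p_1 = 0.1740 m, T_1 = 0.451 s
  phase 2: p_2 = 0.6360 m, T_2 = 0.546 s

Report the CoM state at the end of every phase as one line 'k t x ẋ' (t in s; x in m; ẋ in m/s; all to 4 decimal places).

phase 1: p=0.1740, T=0.451, ωT=1.441712, cosh=2.232225, sinh=1.995702; start (x,ẋ)=(0.108300, 0.057900) → end (x,ẋ)=(0.063490, -0.289898)
phase 2: p=0.6360, T=0.546, ωT=1.745398, cosh=2.951379, sinh=2.776803; start (x,ẋ)=(0.063490, -0.289898) → end (x,ẋ)=(-1.305513, -5.937546)

1 0.4510 0.0635 -0.2899
2 0.9970 -1.3055 -5.9375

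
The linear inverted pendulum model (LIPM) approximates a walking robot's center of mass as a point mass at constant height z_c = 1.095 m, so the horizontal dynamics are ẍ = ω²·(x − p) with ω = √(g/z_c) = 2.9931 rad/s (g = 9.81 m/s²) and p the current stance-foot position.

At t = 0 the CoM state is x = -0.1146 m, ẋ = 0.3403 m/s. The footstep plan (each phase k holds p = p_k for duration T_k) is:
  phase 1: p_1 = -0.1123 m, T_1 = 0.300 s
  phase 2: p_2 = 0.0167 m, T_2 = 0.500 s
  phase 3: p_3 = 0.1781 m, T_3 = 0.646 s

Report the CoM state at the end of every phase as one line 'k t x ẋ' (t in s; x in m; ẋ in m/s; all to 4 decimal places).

phase 1: p=-0.1123, T=0.300, ωT=0.897930, cosh=1.430965, sinh=1.023552; start (x,ẋ)=(-0.114600, 0.340300) → end (x,ẋ)=(0.000781, 0.479911)
phase 2: p=0.0167, T=0.500, ωT=1.496550, cosh=2.345078, sinh=2.121176; start (x,ẋ)=(0.000781, 0.479911) → end (x,ẋ)=(0.319477, 1.024363)
phase 3: p=0.1781, T=0.646, ωT=1.933543, cosh=3.529298, sinh=3.384663; start (x,ẋ)=(0.319477, 1.024363) → end (x,ẋ)=(1.835434, 5.047522)

1 0.3000 0.0008 0.4799
2 0.8000 0.3195 1.0244
3 1.4460 1.8354 5.0475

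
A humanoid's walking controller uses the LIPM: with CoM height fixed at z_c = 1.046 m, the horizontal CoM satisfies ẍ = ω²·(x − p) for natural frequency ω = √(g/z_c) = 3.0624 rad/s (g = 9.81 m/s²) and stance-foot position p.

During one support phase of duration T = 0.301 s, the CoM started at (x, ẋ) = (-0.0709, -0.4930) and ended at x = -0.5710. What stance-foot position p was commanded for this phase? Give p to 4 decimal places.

ωT = 3.0624·0.301 = 0.921782; cosh(ωT) = 1.455788, sinh(ωT) = 1.057979
x(T) = p + (x₀−p)·cosh(ωT) + (ẋ₀/ω)·sinh(ωT) ⇒ p·(1 − cosh) = x(T) − x₀·cosh − (ẋ₀/ω)·sinh
numerator   = -0.5710 − (-0.0709)·1.455788 − (-0.4930/3.0624)·1.057979 = -0.297466
denominator = 1 − 1.455788 = -0.455788
p = -0.297466 / -0.455788 = 0.6526

p = 0.6526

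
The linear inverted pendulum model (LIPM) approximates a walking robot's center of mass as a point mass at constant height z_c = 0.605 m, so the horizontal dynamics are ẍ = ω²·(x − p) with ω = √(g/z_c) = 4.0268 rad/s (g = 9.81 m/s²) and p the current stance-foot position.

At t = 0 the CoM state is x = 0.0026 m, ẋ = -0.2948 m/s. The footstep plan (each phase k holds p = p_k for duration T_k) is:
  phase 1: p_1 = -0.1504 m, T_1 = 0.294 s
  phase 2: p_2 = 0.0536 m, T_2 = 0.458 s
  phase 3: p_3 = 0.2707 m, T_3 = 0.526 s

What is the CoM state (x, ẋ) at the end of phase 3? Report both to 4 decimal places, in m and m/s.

phase 1: p=-0.1504, T=0.294, ωT=1.183879, cosh=1.786556, sinh=1.480467; start (x,ẋ)=(0.002600, -0.294800) → end (x,ẋ)=(0.014559, 0.385440)
phase 2: p=0.0536, T=0.458, ωT=1.844274, cosh=3.240825, sinh=3.082685; start (x,ẋ)=(0.014559, 0.385440) → end (x,ẋ)=(0.222145, 0.764510)
phase 3: p=0.2707, T=0.526, ωT=2.118097, cosh=4.217779, sinh=4.097518; start (x,ẋ)=(0.222145, 0.764510) → end (x,ẋ)=(0.843841, 2.423378)

x = 0.8438, ẋ = 2.4234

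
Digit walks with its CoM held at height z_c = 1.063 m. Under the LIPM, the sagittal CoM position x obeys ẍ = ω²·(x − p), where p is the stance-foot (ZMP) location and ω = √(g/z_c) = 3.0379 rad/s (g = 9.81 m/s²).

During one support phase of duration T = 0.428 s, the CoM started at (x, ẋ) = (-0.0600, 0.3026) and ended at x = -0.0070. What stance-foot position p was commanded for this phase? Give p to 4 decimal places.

ωT = 3.0379·0.428 = 1.300221; cosh(ωT) = 1.971290, sinh(ωT) = 1.698818
x(T) = p + (x₀−p)·cosh(ωT) + (ẋ₀/ω)·sinh(ωT) ⇒ p·(1 − cosh) = x(T) − x₀·cosh − (ẋ₀/ω)·sinh
numerator   = -0.0070 − (-0.0600)·1.971290 − (0.3026/3.0379)·1.698818 = -0.057939
denominator = 1 − 1.971290 = -0.971290
p = -0.057939 / -0.971290 = 0.0597

p = 0.0597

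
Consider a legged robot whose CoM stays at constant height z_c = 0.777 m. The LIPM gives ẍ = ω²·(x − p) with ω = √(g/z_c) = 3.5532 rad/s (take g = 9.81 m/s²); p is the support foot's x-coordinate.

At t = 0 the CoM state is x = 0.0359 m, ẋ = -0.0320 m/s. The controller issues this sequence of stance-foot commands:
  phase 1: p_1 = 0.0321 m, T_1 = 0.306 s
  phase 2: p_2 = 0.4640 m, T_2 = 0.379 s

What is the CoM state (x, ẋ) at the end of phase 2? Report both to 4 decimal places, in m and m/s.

x = -0.4515, ẋ = -2.8579

phase 1: p=0.0321, T=0.306, ωT=1.087279, cosh=1.651663, sinh=1.314530; start (x,ẋ)=(0.035900, -0.032000) → end (x,ẋ)=(0.026538, -0.035104)
phase 2: p=0.4640, T=0.379, ωT=1.346663, cosh=2.052340, sinh=1.792234; start (x,ẋ)=(0.026538, -0.035104) → end (x,ẋ)=(-0.451528, -2.857878)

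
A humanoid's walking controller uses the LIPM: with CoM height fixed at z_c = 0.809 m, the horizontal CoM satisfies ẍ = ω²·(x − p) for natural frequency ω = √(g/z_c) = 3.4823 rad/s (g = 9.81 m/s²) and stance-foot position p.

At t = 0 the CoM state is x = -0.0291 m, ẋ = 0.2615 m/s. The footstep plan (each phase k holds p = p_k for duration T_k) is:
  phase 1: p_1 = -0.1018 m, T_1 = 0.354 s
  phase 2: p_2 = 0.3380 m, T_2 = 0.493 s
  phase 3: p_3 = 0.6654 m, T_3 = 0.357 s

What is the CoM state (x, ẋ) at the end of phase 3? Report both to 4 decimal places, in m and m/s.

phase 1: p=-0.1018, T=0.354, ωT=1.232734, cosh=1.861046, sinh=1.569551; start (x,ẋ)=(-0.029100, 0.261500) → end (x,ẋ)=(0.151362, 0.884016)
phase 2: p=0.3380, T=0.493, ωT=1.716774, cosh=2.873093, sinh=2.693448; start (x,ẋ)=(0.151362, 0.884016) → end (x,ẋ)=(0.485530, 0.789308)
phase 3: p=0.6654, T=0.357, ωT=1.243181, cosh=1.877544, sinh=1.589079; start (x,ẋ)=(0.485530, 0.789308) → end (x,ẋ)=(0.687871, 0.486623)

x = 0.6879, ẋ = 0.4866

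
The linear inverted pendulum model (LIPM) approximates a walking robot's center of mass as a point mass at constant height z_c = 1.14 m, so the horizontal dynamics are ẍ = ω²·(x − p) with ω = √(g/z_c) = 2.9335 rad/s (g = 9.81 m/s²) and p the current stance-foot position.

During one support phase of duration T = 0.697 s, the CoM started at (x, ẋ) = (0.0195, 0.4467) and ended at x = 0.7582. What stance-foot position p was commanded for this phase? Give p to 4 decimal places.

ωT = 2.9335·0.697 = 2.044649; cosh(ωT) = 3.927938, sinh(ωT) = 3.798512
x(T) = p + (x₀−p)·cosh(ωT) + (ẋ₀/ω)·sinh(ωT) ⇒ p·(1 − cosh) = x(T) − x₀·cosh − (ẋ₀/ω)·sinh
numerator   = 0.7582 − (0.0195)·3.927938 − (0.4467/2.9335)·3.798512 = 0.103185
denominator = 1 − 3.927938 = -2.927938
p = 0.103185 / -2.927938 = -0.0352

p = -0.0352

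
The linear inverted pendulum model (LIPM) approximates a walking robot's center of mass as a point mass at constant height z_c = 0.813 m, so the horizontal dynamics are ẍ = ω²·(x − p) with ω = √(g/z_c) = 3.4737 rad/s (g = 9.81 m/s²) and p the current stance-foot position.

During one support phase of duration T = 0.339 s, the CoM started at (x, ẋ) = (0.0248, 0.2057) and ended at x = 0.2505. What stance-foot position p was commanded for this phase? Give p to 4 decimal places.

p = -0.1536

ωT = 3.4737·0.339 = 1.177584; cosh(ωT) = 1.777272, sinh(ωT) = 1.469250
x(T) = p + (x₀−p)·cosh(ωT) + (ẋ₀/ω)·sinh(ωT) ⇒ p·(1 − cosh) = x(T) − x₀·cosh − (ẋ₀/ω)·sinh
numerator   = 0.2505 − (0.0248)·1.777272 − (0.2057/3.4737)·1.469250 = 0.119420
denominator = 1 − 1.777272 = -0.777272
p = 0.119420 / -0.777272 = -0.1536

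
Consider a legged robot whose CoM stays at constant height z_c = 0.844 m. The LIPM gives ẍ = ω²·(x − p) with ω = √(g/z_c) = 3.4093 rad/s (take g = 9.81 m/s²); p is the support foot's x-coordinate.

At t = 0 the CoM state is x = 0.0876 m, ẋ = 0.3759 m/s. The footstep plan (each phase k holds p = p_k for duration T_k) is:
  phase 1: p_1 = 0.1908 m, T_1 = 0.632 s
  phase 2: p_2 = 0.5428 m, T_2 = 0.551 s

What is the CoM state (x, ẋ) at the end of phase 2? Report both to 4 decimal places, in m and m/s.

x = -0.4385, ẋ = -3.1494

phase 1: p=0.1908, T=0.632, ωT=2.154678, cosh=4.370525, sinh=4.254584; start (x,ẋ)=(0.087600, 0.375900) → end (x,ẋ)=(0.208861, 0.145948)
phase 2: p=0.5428, T=0.551, ωT=1.878524, cosh=3.348328, sinh=3.195513; start (x,ẋ)=(0.208861, 0.145948) → end (x,ẋ)=(-0.438543, -3.149408)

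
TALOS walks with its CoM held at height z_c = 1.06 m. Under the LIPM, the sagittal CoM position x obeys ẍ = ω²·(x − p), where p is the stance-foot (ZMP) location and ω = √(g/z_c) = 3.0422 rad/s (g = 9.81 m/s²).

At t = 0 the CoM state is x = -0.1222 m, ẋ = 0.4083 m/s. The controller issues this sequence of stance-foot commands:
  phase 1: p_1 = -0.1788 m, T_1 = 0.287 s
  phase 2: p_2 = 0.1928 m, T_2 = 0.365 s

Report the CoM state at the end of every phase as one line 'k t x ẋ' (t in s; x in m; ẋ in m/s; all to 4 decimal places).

1 0.2870 0.0334 0.7443
2 0.6520 0.2557 0.5962

phase 1: p=-0.1788, T=0.287, ωT=0.873111, cosh=1.406000, sinh=0.988350; start (x,ẋ)=(-0.122200, 0.408300) → end (x,ẋ)=(0.033428, 0.744252)
phase 2: p=0.1928, T=0.365, ωT=1.110403, cosh=1.682504, sinh=1.353078; start (x,ẋ)=(0.033428, 0.744252) → end (x,ẋ)=(0.255677, 0.596179)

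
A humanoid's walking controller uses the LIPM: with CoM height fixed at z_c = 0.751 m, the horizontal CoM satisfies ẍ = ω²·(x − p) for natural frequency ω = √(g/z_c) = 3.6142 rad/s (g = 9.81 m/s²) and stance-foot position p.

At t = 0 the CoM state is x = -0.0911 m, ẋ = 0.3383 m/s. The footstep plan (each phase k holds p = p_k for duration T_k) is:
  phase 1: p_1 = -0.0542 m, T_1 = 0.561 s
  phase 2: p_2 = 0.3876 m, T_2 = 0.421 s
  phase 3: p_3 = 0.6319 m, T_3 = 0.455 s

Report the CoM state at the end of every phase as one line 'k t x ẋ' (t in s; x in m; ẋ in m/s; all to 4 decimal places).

1 0.5610 0.1526 0.8094
2 0.9820 0.3121 0.0892
3 1.4370 -0.1656 -2.6418

phase 1: p=-0.0542, T=0.561, ωT=2.027566, cosh=3.863617, sinh=3.731961; start (x,ẋ)=(-0.091100, 0.338300) → end (x,ẋ)=(0.152555, 0.809352)
phase 2: p=0.3876, T=0.421, ωT=1.521578, cosh=2.398907, sinh=2.180540; start (x,ẋ)=(0.152555, 0.809352) → end (x,ẋ)=(0.312053, 0.089196)
phase 3: p=0.6319, T=0.455, ωT=1.644461, cosh=2.685667, sinh=2.492551; start (x,ẋ)=(0.312053, 0.089196) → end (x,ẋ)=(-0.165589, -2.641818)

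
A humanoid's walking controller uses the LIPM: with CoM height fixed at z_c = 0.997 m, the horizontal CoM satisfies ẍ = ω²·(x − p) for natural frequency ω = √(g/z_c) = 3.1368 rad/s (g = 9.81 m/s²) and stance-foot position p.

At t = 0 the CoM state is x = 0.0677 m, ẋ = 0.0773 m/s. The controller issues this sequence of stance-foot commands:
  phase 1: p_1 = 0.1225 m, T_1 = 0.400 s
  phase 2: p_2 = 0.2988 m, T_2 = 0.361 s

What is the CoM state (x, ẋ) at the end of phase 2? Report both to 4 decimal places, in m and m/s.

x = -0.1709, ẋ = -1.2722

phase 1: p=0.1225, T=0.400, ωT=1.254720, cosh=1.896006, sinh=1.610850; start (x,ẋ)=(0.067700, 0.077300) → end (x,ẋ)=(0.058295, -0.130338)
phase 2: p=0.2988, T=0.361, ωT=1.132385, cosh=1.712656, sinh=1.390392; start (x,ẋ)=(0.058295, -0.130338) → end (x,ẋ)=(-0.170875, -1.272159)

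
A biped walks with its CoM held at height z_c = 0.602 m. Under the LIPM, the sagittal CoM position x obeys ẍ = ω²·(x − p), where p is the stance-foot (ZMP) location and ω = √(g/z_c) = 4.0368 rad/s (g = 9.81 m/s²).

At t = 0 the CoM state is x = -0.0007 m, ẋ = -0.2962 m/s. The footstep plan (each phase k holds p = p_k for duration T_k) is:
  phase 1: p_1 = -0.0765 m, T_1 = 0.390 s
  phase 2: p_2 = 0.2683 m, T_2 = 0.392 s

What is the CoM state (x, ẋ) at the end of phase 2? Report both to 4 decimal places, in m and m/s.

phase 1: p=-0.0765, T=0.390, ωT=1.574352, cosh=2.517377, sinh=2.310235; start (x,ẋ)=(-0.000700, -0.296200) → end (x,ẋ)=(-0.055196, -0.038739)
phase 2: p=0.2683, T=0.392, ωT=1.582426, cosh=2.536111, sinh=2.330635; start (x,ẋ)=(-0.055196, -0.038739) → end (x,ẋ)=(-0.574489, -3.141800)

x = -0.5745, ẋ = -3.1418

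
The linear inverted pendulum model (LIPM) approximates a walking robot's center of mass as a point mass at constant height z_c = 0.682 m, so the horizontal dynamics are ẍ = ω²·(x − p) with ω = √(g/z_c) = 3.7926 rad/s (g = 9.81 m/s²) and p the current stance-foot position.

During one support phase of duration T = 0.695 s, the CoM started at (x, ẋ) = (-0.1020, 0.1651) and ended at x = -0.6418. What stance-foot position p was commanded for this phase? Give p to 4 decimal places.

ωT = 3.7926·0.695 = 2.635857; cosh(ωT) = 7.013462, sinh(ωT) = 6.941805
x(T) = p + (x₀−p)·cosh(ωT) + (ẋ₀/ω)·sinh(ωT) ⇒ p·(1 − cosh) = x(T) − x₀·cosh − (ẋ₀/ω)·sinh
numerator   = -0.6418 − (-0.1020)·7.013462 − (0.1651/3.7926)·6.941805 = -0.228618
denominator = 1 − 7.013462 = -6.013462
p = -0.228618 / -6.013462 = 0.0380

p = 0.0380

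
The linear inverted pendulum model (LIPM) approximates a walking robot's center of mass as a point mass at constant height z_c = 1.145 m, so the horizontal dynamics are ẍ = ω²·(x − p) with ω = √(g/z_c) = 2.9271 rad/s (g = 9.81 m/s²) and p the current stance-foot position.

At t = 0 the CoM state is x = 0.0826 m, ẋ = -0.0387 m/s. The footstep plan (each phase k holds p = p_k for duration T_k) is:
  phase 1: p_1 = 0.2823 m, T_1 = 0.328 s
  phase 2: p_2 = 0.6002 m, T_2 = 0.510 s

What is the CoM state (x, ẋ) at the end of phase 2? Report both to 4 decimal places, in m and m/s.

phase 1: p=0.2823, T=0.328, ωT=0.960089, cosh=1.497394, sinh=1.114535; start (x,ẋ)=(0.082600, -0.038700) → end (x,ẋ)=(-0.031465, -0.709441)
phase 2: p=0.6002, T=0.510, ωT=1.492821, cosh=2.337184, sinh=2.112446; start (x,ẋ)=(-0.031465, -0.709441) → end (x,ẋ)=(-1.388111, -5.563896)

x = -1.3881, ẋ = -5.5639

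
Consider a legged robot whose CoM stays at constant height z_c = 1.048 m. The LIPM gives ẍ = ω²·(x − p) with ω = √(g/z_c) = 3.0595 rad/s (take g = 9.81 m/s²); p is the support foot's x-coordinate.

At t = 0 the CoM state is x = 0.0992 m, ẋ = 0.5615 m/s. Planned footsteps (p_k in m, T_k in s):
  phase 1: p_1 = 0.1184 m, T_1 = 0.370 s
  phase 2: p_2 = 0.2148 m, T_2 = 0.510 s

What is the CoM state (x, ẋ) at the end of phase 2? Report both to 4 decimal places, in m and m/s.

x = 1.1816, ẋ = 3.0619

phase 1: p=0.1184, T=0.370, ωT=1.132015, cosh=1.712142, sinh=1.389759; start (x,ẋ)=(0.099200, 0.561500) → end (x,ẋ)=(0.340585, 0.879730)
phase 2: p=0.2148, T=0.510, ωT=1.560345, cosh=2.485263, sinh=2.275200; start (x,ẋ)=(0.340585, 0.879730) → end (x,ẋ)=(1.181620, 3.061945)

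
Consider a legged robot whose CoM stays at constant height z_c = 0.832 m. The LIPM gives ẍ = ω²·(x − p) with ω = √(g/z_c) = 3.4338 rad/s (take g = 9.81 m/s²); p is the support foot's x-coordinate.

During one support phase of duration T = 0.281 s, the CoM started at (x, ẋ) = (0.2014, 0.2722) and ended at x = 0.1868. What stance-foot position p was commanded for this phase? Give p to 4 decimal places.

ωT = 3.4338·0.281 = 0.964898; cosh(ωT) = 1.502771, sinh(ωT) = 1.121749
x(T) = p + (x₀−p)·cosh(ωT) + (ẋ₀/ω)·sinh(ωT) ⇒ p·(1 − cosh) = x(T) − x₀·cosh − (ẋ₀/ω)·sinh
numerator   = 0.1868 − (0.2014)·1.502771 − (0.2722/3.4338)·1.121749 = -0.204780
denominator = 1 − 1.502771 = -0.502771
p = -0.204780 / -0.502771 = 0.4073

p = 0.4073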